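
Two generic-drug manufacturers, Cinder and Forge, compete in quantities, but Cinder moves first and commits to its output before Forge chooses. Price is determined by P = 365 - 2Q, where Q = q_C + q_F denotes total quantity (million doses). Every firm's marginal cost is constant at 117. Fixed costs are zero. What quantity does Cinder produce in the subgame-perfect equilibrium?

Solve by backward induction. Given q_C, the follower Forge maximises π_F = (365 - 2q_C - 2q_F)q_F - 117q_F.
Setting the follower's marginal profit to zero, 248 - 2q_C - 4q_F = 0, i.e. q_F = (248 - 2q_C)/4.
Cinder substitutes q_F(q_C) into its own profit: π_C = q_C(365 - 2q_C - (248 - 2q_C)/2) - 117q_C = (241 - q_C)q_C - 117q_C.
Maximising: ∂π_C/∂q_C = 124 - 2q_C = 0, giving q_C = 62.
Then q_F = (248 - 2·62)/4 = 31.

62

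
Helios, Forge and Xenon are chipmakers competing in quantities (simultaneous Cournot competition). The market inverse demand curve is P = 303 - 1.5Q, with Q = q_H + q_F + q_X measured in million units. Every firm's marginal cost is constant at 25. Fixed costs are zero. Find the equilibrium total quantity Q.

A representative firm's profit is π_i = q_i(303 - 1.5Q) - 25q_i.
Setting ∂π_i/∂q_i = 0 with rivals' quantities fixed: 278 - 3q_i - (3/2)·Σ_{j≠i} q_j = 0.
With identical firms every q_j equals q_i, so Σ_{j≠i} q_j = 2q_i and 278 = 6q_i, giving q_i = 139/3.
Total output Q = 139/3 + 139/3 + 139/3 = 139.

139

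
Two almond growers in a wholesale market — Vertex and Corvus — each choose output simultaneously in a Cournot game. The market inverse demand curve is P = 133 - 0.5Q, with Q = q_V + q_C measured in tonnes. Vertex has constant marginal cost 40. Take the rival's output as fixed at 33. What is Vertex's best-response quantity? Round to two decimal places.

With the rival's output fixed at 33, Vertex's profit is π_V = (133 - (1/2)·33 - (1/2)q_V)q_V - (40q_V) = (233/2 - (1/2)q_V)q_V - (40q_V).
∂π_V/∂q_V = 153/2 - q_V = 0, so q_V = 153/2.

76.50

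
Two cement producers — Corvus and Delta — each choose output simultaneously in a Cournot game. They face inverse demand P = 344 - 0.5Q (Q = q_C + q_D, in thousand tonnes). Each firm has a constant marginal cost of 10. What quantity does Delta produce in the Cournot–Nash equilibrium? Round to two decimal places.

222.67

A representative firm's profit is π_i = q_i(344 - 0.5Q) - 10q_i.
First-order condition (treating rivals' output as given): 334 - q_i - (1/2)q_j = 0.
With identical firms every q_j equals q_i, so q_j = q_i and 334 = (3/2)q_i, giving q_i = 668/3.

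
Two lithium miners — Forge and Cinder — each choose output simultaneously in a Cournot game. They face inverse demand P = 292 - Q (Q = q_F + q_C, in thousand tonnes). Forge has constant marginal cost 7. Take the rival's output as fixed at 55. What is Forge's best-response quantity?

With the rival's output fixed at 55, Forge's profit is π_F = (292 - 55 - q_F)q_F - (7q_F) = (237 - q_F)q_F - (7q_F).
∂π_F/∂q_F = 230 - 2q_F = 0, so q_F = 115.

115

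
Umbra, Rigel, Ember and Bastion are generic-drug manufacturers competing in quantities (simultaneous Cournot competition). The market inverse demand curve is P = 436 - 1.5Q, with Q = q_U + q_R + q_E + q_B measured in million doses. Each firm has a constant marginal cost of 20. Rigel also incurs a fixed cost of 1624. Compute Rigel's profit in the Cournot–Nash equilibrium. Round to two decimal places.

A representative firm's profit is π_i = q_i(436 - 1.5Q) - 20q_i.
Setting ∂π_i/∂q_i = 0 with rivals' quantities fixed: 416 - 3q_i - (3/2)·Σ_{j≠i} q_j = 0.
With identical firms every q_j equals q_i, so Σ_{j≠i} q_j = 3q_i and 416 = (15/2)q_i, giving q_i = 832/15.
Price P = 436 - (3/2)·221.8667 = 516/5.
Rigel's profit: (516/5 - 20)·(832/15) - 1624 = 2990.8267.

2990.83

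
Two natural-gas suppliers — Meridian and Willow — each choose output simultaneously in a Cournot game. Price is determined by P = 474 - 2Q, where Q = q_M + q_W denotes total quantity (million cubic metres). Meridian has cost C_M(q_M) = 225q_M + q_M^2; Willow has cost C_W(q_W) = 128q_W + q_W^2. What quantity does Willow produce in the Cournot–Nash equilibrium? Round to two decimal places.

49.31

Meridian's profit: π_M = (474 - 2Q)q_M - (225q_M + q_M²). Setting ∂π_M/∂q_M = 0: 249 - 6q_M - 2(q_W) = 0.
Willow's first-order condition: 346 - 6q_W - 2(q_M) = 0.
Rearranging gives the reaction functions q_M = (249 - 2q_W)/6 and q_W = (346 - 2q_M)/6.
Substituting one into the other gives q_M = 401/16 and q_W = 789/16.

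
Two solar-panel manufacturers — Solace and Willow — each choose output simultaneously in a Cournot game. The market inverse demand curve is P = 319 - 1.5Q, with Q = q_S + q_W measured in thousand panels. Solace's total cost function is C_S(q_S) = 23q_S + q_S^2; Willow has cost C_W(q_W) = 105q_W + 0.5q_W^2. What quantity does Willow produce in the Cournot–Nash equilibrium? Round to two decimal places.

35.27

Solace's profit: π_S = (319 - 1.5Q)q_S - (23q_S + q_S²). Setting ∂π_S/∂q_S = 0: 296 - 5q_S - (3/2)(q_W) = 0.
Willow's profit: π_W = (319 - 1.5Q)q_W - (105q_W + (1/2)q_W²). Setting ∂π_W/∂q_W = 0: 214 - 4q_W - (3/2)(q_S) = 0.
Rearranging gives the reaction functions q_S = (296 - (3/2)q_W)/5 and q_W = (214 - (3/2)q_S)/4.
Solving the pair: q_S = 48.6197, q_W = 35.2676.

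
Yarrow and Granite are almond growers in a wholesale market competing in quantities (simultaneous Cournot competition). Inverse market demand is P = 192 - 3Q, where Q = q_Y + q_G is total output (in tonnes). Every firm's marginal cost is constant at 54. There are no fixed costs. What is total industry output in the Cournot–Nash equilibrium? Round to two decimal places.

Each firm earns π_i = (192 - 3Q)q_i - 54q_i.
First-order condition (treating rivals' output as given): 138 - 6q_i - 3q_j = 0.
With identical firms every q_j equals q_i, so q_j = q_i and 138 = 9q_i, giving q_i = 46/3.
Total output Q = 46/3 + 46/3 = 92/3.

30.67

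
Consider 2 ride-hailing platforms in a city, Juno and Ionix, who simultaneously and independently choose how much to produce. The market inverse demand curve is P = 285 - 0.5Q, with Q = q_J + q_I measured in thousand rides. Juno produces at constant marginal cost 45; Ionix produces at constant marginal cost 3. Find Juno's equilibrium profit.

8712

Juno's profit: π_J = (285 - 0.5Q)q_J - (45q_J). Setting ∂π_J/∂q_J = 0: 240 - q_J - (1/2)(q_I) = 0.
Ionix's first-order condition: 282 - q_I - (1/2)(q_J) = 0.
So q_J = (240 - (1/2)q_I) and q_I = (282 - (1/2)q_J).
Solving the pair: q_J = 132, q_I = 216.
Price P = 285 - (1/2)·348 = 111.
Juno's profit: (111 - 45)·132 = 8712.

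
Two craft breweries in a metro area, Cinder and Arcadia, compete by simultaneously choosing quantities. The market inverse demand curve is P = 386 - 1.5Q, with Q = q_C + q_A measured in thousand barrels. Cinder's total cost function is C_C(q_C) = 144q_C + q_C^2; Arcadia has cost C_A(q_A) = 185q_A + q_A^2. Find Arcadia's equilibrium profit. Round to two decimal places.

Cinder's profit: π_C = (386 - 1.5Q)q_C - (144q_C + q_C²). Setting ∂π_C/∂q_C = 0: 242 - 5q_C - (3/2)(q_A) = 0.
Arcadia's first-order condition: 201 - 5q_A - (3/2)(q_C) = 0.
So q_C = (242 - (3/2)q_A)/5 and q_A = (201 - (3/2)q_C)/5.
Substituting one into the other gives q_C = 39.9341 and q_A = 28.2198.
Price P = 386 - (3/2)·(886/13) = 283.7692.
Arcadia's profit: 283.7692·28.2198 - 185·28.2198 - 28.2198² = 1990.8900.

1990.89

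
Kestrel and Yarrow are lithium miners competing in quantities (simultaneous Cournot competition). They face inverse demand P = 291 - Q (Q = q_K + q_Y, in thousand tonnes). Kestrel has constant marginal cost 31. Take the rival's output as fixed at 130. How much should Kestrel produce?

With the rival's output fixed at 130, Kestrel's profit is π_K = (291 - 130 - q_K)q_K - (31q_K) = (161 - q_K)q_K - (31q_K).
∂π_K/∂q_K = 130 - 2q_K = 0, so q_K = 65.

65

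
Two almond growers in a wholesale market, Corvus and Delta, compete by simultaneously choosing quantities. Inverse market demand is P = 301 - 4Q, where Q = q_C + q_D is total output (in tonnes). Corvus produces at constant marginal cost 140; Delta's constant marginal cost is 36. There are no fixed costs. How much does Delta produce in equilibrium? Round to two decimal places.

Corvus's profit: π_C = (301 - 4Q)q_C - (140q_C). Setting ∂π_C/∂q_C = 0: 161 - 8q_C - 4(q_D) = 0.
Delta's first-order condition: 265 - 8q_D - 4(q_C) = 0.
Best responses: q_C = (161 - 4q_D)/8, q_D = (265 - 4q_C)/8.
Solving the pair: q_C = 19/4, q_D = 123/4.

30.75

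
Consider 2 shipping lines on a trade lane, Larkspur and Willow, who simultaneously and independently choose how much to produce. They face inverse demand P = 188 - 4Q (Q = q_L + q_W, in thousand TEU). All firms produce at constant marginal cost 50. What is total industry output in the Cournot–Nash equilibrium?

23

A representative firm's profit is π_i = q_i(188 - 4Q) - 50q_i.
Setting ∂π_i/∂q_i = 0 with rivals' quantities fixed: 138 - 8q_i - 4q_j = 0.
By symmetry each firm produces the same amount; substituting q_j = q_i yields q_i = 138/12 = 23/2.
Total output Q = 23/2 + 23/2 = 23.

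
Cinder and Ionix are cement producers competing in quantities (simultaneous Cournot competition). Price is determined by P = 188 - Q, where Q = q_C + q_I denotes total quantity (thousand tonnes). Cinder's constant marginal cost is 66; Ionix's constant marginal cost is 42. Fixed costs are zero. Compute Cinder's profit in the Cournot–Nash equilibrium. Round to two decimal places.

1067.11

Cinder's profit: π_C = (188 - Q)q_C - (66q_C). Setting ∂π_C/∂q_C = 0: 122 - 2q_C - (q_I) = 0.
Ionix's first-order condition: 146 - 2q_I - (q_C) = 0.
So q_C = (122 - q_I)/2 and q_I = (146 - q_C)/2.
Solving the pair: q_C = 98/3, q_I = 170/3.
Price P = 188 - 268/3 = 296/3.
Cinder's profit: (296/3 - 66)·(98/3) = 1067.1111.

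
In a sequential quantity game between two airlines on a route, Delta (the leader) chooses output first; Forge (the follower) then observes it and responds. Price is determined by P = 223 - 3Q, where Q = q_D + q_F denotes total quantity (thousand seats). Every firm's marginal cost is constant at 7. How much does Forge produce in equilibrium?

The follower Forge best-responds to any q_D: π_F = (223 - 3Q)q_F - 7q_F.
Setting the follower's marginal profit to zero, 216 - 3q_D - 6q_F = 0, i.e. q_F = (216 - 3q_D)/6.
Delta substitutes q_F(q_D) into its own profit: π_D = q_D(223 - 3q_D - (216 - 3q_D)/2) - 7q_D = (115 - (3/2)q_D)q_D - 7q_D.
Maximising: ∂π_D/∂q_D = 108 - 3q_D = 0, giving q_D = 36.
Then q_F = (216 - 3·36)/6 = 18.

18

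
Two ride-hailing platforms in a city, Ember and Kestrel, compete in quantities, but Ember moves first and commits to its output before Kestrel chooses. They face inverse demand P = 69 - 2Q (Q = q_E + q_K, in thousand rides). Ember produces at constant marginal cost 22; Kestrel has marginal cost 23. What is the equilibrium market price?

34

The follower Kestrel best-responds to any q_E: π_K = (69 - 2Q)q_K - 23q_K.
∂π_K/∂q_K = 46 - 2q_E - 4q_K = 0 gives the reaction function q_K = (46 - 2q_E)/4.
Ember substitutes q_K(q_E) into its own profit: π_E = q_E(69 - 2q_E - (46 - 2q_E)/2) - 22q_E = (46 - q_E)q_E - 22q_E.
Leader FOC: 24 - 2q_E = 0, so q_E = 12.
Then q_K = (46 - 2·12)/4 = 11/2.
Total output Q = 35/2, so price P = 69 - 2·(35/2) = 34.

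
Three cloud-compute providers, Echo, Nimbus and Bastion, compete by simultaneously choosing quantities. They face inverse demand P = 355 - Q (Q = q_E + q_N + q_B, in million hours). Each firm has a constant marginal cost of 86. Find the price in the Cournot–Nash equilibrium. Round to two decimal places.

A representative firm's profit is π_i = q_i(355 - Q) - 86q_i.
Setting ∂π_i/∂q_i = 0 with rivals' quantities fixed: 269 - 2q_i - Σ_{j≠i} q_j = 0.
With identical firms every q_j equals q_i, so Σ_{j≠i} q_j = 2q_i and 269 = 4q_i, giving q_i = 269/4.
Total output Q = 807/4, so price P = 355 - 807/4 = 613/4.

153.25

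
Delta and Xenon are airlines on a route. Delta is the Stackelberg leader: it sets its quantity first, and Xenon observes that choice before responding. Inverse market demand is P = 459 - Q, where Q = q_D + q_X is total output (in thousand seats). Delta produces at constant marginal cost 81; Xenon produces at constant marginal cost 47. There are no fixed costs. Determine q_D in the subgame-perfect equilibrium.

172

The follower Xenon best-responds to any q_D: π_X = (459 - Q)q_X - 47q_X.
Follower FOC: 412 - q_D - 2q_X = 0, so q_X(q_D) = (412 - q_D)/2.
The leader anticipates this reaction. Substituting into P = 459 - Q gives P = 253 - (1/2)q_D, so π_D = (253 - (1/2)q_D)q_D - 81q_D.
The leader's first-order condition 172 - q_D = 0 yields q_D = 172.
Then q_X = (412 - 172)/2 = 120.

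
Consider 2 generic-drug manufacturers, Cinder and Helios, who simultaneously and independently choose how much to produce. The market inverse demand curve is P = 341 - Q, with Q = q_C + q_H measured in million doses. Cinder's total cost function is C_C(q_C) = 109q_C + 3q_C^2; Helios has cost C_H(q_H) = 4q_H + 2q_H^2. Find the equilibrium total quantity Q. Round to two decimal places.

Cinder's profit: π_C = (341 - Q)q_C - (109q_C + 3q_C²). Setting ∂π_C/∂q_C = 0: 232 - 8q_C - (q_H) = 0.
Helios's first-order condition: 337 - 6q_H - (q_C) = 0.
Best responses: q_C = (232 - q_H)/8, q_H = (337 - q_C)/6.
Solving the pair: q_C = 1055/47, q_H = 52.4255.
Total output Q = 1055/47 + 52.4255 = 74.8723.

74.87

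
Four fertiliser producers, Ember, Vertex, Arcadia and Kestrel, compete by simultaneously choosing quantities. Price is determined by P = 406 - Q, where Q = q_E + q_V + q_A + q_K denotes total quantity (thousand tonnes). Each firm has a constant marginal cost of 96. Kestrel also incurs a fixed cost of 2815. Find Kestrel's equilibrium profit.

A representative firm's profit is π_i = q_i(406 - Q) - 96q_i.
Setting ∂π_i/∂q_i = 0 with rivals' quantities fixed: 310 - 2q_i - Σ_{j≠i} q_j = 0.
By symmetry each firm produces the same amount; substituting Σ_{j≠i} q_j = 3q_i yields q_i = 310/5 = 62.
Price P = 406 - 248 = 158.
Kestrel's profit: (158 - 96)·62 - 2815 = 1029.

1029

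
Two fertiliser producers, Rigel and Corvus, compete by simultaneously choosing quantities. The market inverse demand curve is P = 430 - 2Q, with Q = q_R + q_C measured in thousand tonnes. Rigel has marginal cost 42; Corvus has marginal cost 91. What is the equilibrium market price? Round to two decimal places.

187.67

Rigel's profit: π_R = (430 - 2Q)q_R - (42q_R). Setting ∂π_R/∂q_R = 0: 388 - 4q_R - 2(q_C) = 0.
Corvus's profit: π_C = (430 - 2Q)q_C - (91q_C). Setting ∂π_C/∂q_C = 0: 339 - 4q_C - 2(q_R) = 0.
Rearranging gives the reaction functions q_R = (388 - 2q_C)/4 and q_C = (339 - 2q_R)/4.
Substituting one into the other gives q_R = 437/6 and q_C = 145/3.
Total output Q = 727/6, so price P = 430 - 2·(727/6) = 563/3.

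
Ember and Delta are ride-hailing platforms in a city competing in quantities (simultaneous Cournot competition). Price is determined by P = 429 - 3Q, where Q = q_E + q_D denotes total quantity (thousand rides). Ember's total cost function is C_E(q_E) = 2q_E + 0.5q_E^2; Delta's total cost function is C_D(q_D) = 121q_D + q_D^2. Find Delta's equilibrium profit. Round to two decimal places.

Ember's profit: π_E = (429 - 3Q)q_E - (2q_E + (1/2)q_E²). Setting ∂π_E/∂q_E = 0: 427 - 7q_E - 3(q_D) = 0.
Delta's profit: π_D = (429 - 3Q)q_D - (121q_D + q_D²). Setting ∂π_D/∂q_D = 0: 308 - 8q_D - 3(q_E) = 0.
Rearranging gives the reaction functions q_E = (427 - 3q_D)/7 and q_D = (308 - 3q_E)/8.
Solving the pair: q_E = 53.0213, q_D = 875/47.
Price P = 429 - 3·71.6383 = 214.0851.
Delta's profit: 214.0851·(875/47) - 121·(875/47) - (875/47)² = 1386.3739.

1386.37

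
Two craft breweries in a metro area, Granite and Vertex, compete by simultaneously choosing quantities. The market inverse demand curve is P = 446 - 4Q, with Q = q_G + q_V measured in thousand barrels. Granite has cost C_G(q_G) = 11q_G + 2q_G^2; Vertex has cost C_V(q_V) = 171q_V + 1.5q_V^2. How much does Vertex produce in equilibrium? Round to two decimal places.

13.45

Granite's profit: π_G = (446 - 4Q)q_G - (11q_G + 2q_G²). Setting ∂π_G/∂q_G = 0: 435 - 12q_G - 4(q_V) = 0.
Vertex's first-order condition: 275 - 11q_V - 4(q_G) = 0.
So q_G = (435 - 4q_V)/12 and q_V = (275 - 4q_G)/11.
Substituting one into the other gives q_G = 31.7672 and q_V = 390/29.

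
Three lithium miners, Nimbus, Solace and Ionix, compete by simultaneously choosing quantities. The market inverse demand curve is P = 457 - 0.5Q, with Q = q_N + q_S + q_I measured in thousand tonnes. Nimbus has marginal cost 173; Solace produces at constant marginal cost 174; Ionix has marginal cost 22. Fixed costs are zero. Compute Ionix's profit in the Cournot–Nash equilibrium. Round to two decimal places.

68080.50

Nimbus's profit: π_N = (457 - 0.5Q)q_N - (173q_N). Setting ∂π_N/∂q_N = 0: 284 - q_N - (1/2)(q_S + q_I) = 0.
Solace's profit: π_S = (457 - 0.5Q)q_S - (174q_S). Setting ∂π_S/∂q_S = 0: 283 - q_S - (1/2)(q_N + q_I) = 0.
Ionix's profit: π_I = (457 - 0.5Q)q_I - (22q_I). Setting ∂π_I/∂q_I = 0: 435 - q_I - (1/2)(q_N + q_S) = 0.
Adding the 3 first-order conditions: 1002 − 2Q = 0, so Q = 501.
Back-substituting: q_N = (284 − 501/2)/(1/2) = 67, q_S = (283 − 501/2)/(1/2) = 65, q_I = (435 − 501/2)/(1/2) = 369.
Price P = 457 - (1/2)·501 = 413/2.
Ionix's profit: (413/2 - 22)·369 = 68080.5000.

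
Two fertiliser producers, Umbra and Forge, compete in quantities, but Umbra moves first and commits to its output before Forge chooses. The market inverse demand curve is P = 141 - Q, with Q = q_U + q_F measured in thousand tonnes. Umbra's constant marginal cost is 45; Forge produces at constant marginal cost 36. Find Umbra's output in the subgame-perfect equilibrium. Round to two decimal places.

43.50

Solve by backward induction. Given q_U, the follower Forge maximises π_F = (141 - q_U - q_F)q_F - 36q_F.
Follower FOC: 105 - q_U - 2q_F = 0, so q_F(q_U) = (105 - q_U)/2.
Umbra substitutes q_F(q_U) into its own profit: π_U = q_U(141 - q_U - (105 - q_U)/2) - 45q_U = (177/2 - (1/2)q_U)q_U - 45q_U.
The leader's first-order condition 87/2 - q_U = 0 yields q_U = 87/2.
Then q_F = (105 - 87/2)/2 = 123/4.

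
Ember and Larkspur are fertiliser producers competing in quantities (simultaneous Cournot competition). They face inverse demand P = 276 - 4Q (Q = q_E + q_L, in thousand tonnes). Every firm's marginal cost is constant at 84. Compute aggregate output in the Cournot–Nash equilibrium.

Each firm earns π_i = (276 - 4Q)q_i - 84q_i.
First-order condition (treating rivals' output as given): 192 - 8q_i - 4q_j = 0.
With identical firms every q_j equals q_i, so q_j = q_i and 192 = 12q_i, giving q_i = 16.
Total output Q = 16 + 16 = 32.

32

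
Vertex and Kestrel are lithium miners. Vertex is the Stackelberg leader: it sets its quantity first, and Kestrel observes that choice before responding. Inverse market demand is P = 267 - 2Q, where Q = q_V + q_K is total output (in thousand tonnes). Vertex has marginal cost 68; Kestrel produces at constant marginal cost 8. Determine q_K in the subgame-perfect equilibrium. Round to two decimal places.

The follower Kestrel best-responds to any q_V: π_K = (267 - 2Q)q_K - 8q_K.
Follower FOC: 259 - 2q_V - 4q_K = 0, so q_K(q_V) = (259 - 2q_V)/4.
The leader anticipates this reaction. Substituting into P = 267 - 2Q gives P = 275/2 - q_V, so π_V = (275/2 - q_V)q_V - 68q_V.
Leader FOC: 139/2 - 2q_V = 0, so q_V = 139/4.
Then q_K = (259 - 2·(139/4))/4 = 379/8.

47.38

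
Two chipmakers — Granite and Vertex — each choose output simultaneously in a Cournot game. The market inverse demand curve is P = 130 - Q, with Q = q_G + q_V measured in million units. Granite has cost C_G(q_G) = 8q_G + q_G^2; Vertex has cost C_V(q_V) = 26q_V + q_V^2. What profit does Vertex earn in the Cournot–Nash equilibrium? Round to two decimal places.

Granite's profit: π_G = (130 - Q)q_G - (8q_G + q_G²). Setting ∂π_G/∂q_G = 0: 122 - 4q_G - (q_V) = 0.
Vertex's first-order condition: 104 - 4q_V - (q_G) = 0.
Rearranging gives the reaction functions q_G = (122 - q_V)/4 and q_V = (104 - q_G)/4.
Solving the pair: q_G = 128/5, q_V = 98/5.
Price P = 130 - 226/5 = 424/5.
Vertex's profit: (424/5)·(98/5) - 26·(98/5) - (98/5)² = 768.3200.

768.32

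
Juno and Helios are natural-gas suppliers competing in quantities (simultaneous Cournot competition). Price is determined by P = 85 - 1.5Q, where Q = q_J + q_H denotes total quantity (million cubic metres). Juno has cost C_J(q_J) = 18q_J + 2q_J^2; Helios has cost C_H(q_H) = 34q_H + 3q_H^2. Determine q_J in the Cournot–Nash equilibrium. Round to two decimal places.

Juno's profit: π_J = (85 - 1.5Q)q_J - (18q_J + 2q_J²). Setting ∂π_J/∂q_J = 0: 67 - 7q_J - (3/2)(q_H) = 0.
Helios's first-order condition: 51 - 9q_H - (3/2)(q_J) = 0.
So q_J = (67 - (3/2)q_H)/7 and q_H = (51 - (3/2)q_J)/9.
Solving the pair: q_J = 26/3, q_H = 38/9.

8.67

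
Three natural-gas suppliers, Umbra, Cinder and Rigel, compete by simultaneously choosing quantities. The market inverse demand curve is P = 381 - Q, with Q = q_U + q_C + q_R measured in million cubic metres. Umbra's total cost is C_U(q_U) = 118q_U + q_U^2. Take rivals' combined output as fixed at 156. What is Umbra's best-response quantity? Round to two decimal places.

26.75

With rivals' combined output fixed at 156, Umbra's profit is π_U = (381 - 156 - q_U)q_U - (118q_U + q_U²) = (225 - q_U)q_U - (118q_U + q_U²).
∂π_U/∂q_U = 107 - 4q_U = 0, so q_U = 107/4.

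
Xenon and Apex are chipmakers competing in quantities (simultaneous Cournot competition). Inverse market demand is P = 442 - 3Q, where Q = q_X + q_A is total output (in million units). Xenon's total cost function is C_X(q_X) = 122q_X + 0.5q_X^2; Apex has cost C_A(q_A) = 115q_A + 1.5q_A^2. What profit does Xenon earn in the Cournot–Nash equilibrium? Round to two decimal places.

4328.43

Xenon's profit: π_X = (442 - 3Q)q_X - (122q_X + (1/2)q_X²). Setting ∂π_X/∂q_X = 0: 320 - 7q_X - 3(q_A) = 0.
Apex's first-order condition: 327 - 9q_A - 3(q_X) = 0.
So q_X = (320 - 3q_A)/7 and q_A = (327 - 3q_X)/9.
Substituting one into the other gives q_X = 211/6 and q_A = 443/18.
Price P = 442 - 3·(538/9) = 788/3.
Xenon's profit: (788/3)·(211/6) - 122·(211/6) - (1/2)(211/6)² = 4328.4306.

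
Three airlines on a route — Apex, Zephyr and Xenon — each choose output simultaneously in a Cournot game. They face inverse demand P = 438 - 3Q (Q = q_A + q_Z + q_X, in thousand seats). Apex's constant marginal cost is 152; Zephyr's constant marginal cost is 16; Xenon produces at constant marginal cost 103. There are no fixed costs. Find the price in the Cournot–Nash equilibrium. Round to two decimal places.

177.25

Apex's profit: π_A = (438 - 3Q)q_A - (152q_A). Setting ∂π_A/∂q_A = 0: 286 - 6q_A - 3(q_Z + q_X) = 0.
Zephyr's first-order condition: 422 - 6q_Z - 3(q_A + q_X) = 0.
Xenon's first-order condition: 335 - 6q_X - 3(q_A + q_Z) = 0.
Adding the 3 first-order conditions: 1043 − 12Q = 0, so Q = 1043/12.
Back-substituting: q_A = (286 − 1043/4)/3 = 101/12, q_Z = (422 − 1043/4)/3 = 215/4, q_X = (335 − 1043/4)/3 = 99/4.
Total output Q = 1043/12, so price P = 438 - 3·(1043/12) = 709/4.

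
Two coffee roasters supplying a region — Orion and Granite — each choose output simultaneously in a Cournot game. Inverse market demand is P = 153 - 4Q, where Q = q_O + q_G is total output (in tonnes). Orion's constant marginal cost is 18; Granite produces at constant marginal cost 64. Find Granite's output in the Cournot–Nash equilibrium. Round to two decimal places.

Orion's profit: π_O = (153 - 4Q)q_O - (18q_O). Setting ∂π_O/∂q_O = 0: 135 - 8q_O - 4(q_G) = 0.
Granite's first-order condition: 89 - 8q_G - 4(q_O) = 0.
So q_O = (135 - 4q_G)/8 and q_G = (89 - 4q_O)/8.
Solving the pair: q_O = 181/12, q_G = 43/12.

3.58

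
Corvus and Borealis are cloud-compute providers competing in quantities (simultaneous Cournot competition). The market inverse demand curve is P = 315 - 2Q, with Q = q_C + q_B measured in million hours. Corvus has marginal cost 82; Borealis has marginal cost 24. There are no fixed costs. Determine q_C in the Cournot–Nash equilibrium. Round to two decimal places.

29.17

Corvus's profit: π_C = (315 - 2Q)q_C - (82q_C). Setting ∂π_C/∂q_C = 0: 233 - 4q_C - 2(q_B) = 0.
Borealis's profit: π_B = (315 - 2Q)q_B - (24q_B). Setting ∂π_B/∂q_B = 0: 291 - 4q_B - 2(q_C) = 0.
Rearranging gives the reaction functions q_C = (233 - 2q_B)/4 and q_B = (291 - 2q_C)/4.
Solving the pair: q_C = 175/6, q_B = 349/6.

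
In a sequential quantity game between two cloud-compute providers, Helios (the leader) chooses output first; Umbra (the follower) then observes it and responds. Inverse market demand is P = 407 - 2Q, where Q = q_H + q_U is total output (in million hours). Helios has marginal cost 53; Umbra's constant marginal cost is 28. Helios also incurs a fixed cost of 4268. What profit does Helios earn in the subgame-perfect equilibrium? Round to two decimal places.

The follower Umbra best-responds to any q_H: π_U = (407 - 2Q)q_U - 28q_U.
∂π_U/∂q_U = 379 - 2q_H - 4q_U = 0 gives the reaction function q_U = (379 - 2q_H)/4.
Helios substitutes q_U(q_H) into its own profit: π_H = q_H(407 - 2q_H - (379 - 2q_H)/2) - 53q_H = (435/2 - q_H)q_H - 53q_H.
The leader's first-order condition 329/2 - 2q_H = 0 yields q_H = 329/4.
Then q_U = (379 - 2·(329/4))/4 = 429/8.
Price P = 407 - 2·(1087/8) = 541/4.
Helios's profit: (541/4 - 53)·(329/4) - 4268 = 2497.0625.

2497.06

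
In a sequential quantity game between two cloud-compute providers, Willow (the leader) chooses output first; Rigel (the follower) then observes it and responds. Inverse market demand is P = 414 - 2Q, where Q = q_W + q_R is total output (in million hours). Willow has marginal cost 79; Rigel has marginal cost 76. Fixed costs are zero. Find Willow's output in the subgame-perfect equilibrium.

Solve by backward induction. Given q_W, the follower Rigel maximises π_R = (414 - 2q_W - 2q_R)q_R - 76q_R.
Setting the follower's marginal profit to zero, 338 - 2q_W - 4q_R = 0, i.e. q_R = (338 - 2q_W)/4.
The leader anticipates this reaction. Substituting into P = 414 - 2Q gives P = 245 - q_W, so π_W = (245 - q_W)q_W - 79q_W.
Maximising: ∂π_W/∂q_W = 166 - 2q_W = 0, giving q_W = 83.
Then q_R = (338 - 2·83)/4 = 43.

83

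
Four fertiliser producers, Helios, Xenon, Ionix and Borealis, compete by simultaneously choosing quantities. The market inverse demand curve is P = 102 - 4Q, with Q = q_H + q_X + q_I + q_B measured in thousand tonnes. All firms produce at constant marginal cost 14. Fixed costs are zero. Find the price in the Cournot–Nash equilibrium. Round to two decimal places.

Each firm earns π_i = (102 - 4Q)q_i - 14q_i.
First-order condition (treating rivals' output as given): 88 - 8q_i - 4·Σ_{j≠i} q_j = 0.
With identical firms every q_j equals q_i, so Σ_{j≠i} q_j = 3q_i and 88 = 20q_i, giving q_i = 22/5.
Total output Q = 88/5, so price P = 102 - 4·(88/5) = 158/5.

31.60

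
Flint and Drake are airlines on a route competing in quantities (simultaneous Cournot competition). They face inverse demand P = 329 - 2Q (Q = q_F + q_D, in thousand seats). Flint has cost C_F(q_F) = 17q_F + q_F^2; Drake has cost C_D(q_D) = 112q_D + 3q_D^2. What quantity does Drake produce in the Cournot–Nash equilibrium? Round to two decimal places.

12.11

Flint's profit: π_F = (329 - 2Q)q_F - (17q_F + q_F²). Setting ∂π_F/∂q_F = 0: 312 - 6q_F - 2(q_D) = 0.
Drake's first-order condition: 217 - 10q_D - 2(q_F) = 0.
Rearranging gives the reaction functions q_F = (312 - 2q_D)/6 and q_D = (217 - 2q_F)/10.
Substituting one into the other gives q_F = 1343/28 and q_D = 339/28.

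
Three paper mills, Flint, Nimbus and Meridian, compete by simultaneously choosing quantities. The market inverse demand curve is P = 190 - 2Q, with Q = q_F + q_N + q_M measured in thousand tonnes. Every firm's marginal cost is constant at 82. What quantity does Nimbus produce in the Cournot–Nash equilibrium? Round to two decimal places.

13.50

Each firm earns π_i = (190 - 2Q)q_i - 82q_i.
First-order condition (treating rivals' output as given): 108 - 4q_i - 2·Σ_{j≠i} q_j = 0.
By symmetry each firm produces the same amount; substituting Σ_{j≠i} q_j = 2q_i yields q_i = 108/8 = 27/2.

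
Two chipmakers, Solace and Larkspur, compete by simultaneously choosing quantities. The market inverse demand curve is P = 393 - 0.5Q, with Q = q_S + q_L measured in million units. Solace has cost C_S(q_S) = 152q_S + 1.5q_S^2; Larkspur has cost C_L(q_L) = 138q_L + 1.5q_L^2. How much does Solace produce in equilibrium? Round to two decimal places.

53.11

Solace's profit: π_S = (393 - 0.5Q)q_S - (152q_S + (3/2)q_S²). Setting ∂π_S/∂q_S = 0: 241 - 4q_S - (1/2)(q_L) = 0.
Larkspur's first-order condition: 255 - 4q_L - (1/2)(q_S) = 0.
So q_S = (241 - (1/2)q_L)/4 and q_L = (255 - (1/2)q_S)/4.
Substituting one into the other gives q_S = 478/9 and q_L = 514/9.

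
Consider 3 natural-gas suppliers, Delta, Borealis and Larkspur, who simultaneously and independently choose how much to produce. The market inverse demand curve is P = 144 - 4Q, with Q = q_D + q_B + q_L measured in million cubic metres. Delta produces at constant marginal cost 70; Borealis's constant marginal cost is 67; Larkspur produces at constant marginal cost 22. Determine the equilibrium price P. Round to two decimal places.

75.75

Delta's profit: π_D = (144 - 4Q)q_D - (70q_D). Setting ∂π_D/∂q_D = 0: 74 - 8q_D - 4(q_B + q_L) = 0.
Borealis's first-order condition: 77 - 8q_B - 4(q_D + q_L) = 0.
Larkspur's profit: π_L = (144 - 4Q)q_L - (22q_L). Setting ∂π_L/∂q_L = 0: 122 - 8q_L - 4(q_D + q_B) = 0.
Summing all 3 equations gives 273 − 16Q = 0, hence Q = 273/16.
Back-substituting: q_D = (74 − 273/4)/4 = 23/16, q_B = (77 − 273/4)/4 = 35/16, q_L = (122 − 273/4)/4 = 215/16.
Total output Q = 273/16, so price P = 144 - 4·(273/16) = 303/4.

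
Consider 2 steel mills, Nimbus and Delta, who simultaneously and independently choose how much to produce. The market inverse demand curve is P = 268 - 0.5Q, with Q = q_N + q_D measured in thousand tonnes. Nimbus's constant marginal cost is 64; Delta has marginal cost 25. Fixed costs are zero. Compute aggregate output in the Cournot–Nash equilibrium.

298

Nimbus's profit: π_N = (268 - 0.5Q)q_N - (64q_N). Setting ∂π_N/∂q_N = 0: 204 - q_N - (1/2)(q_D) = 0.
Delta's profit: π_D = (268 - 0.5Q)q_D - (25q_D). Setting ∂π_D/∂q_D = 0: 243 - q_D - (1/2)(q_N) = 0.
So q_N = (204 - (1/2)q_D) and q_D = (243 - (1/2)q_N).
Substituting one into the other gives q_N = 110 and q_D = 188.
Total output Q = 110 + 188 = 298.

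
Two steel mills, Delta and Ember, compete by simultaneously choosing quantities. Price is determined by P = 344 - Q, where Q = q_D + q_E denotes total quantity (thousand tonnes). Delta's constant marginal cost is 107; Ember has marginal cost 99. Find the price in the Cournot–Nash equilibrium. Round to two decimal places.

183.33

Delta's profit: π_D = (344 - Q)q_D - (107q_D). Setting ∂π_D/∂q_D = 0: 237 - 2q_D - (q_E) = 0.
Ember's profit: π_E = (344 - Q)q_E - (99q_E). Setting ∂π_E/∂q_E = 0: 245 - 2q_E - (q_D) = 0.
Rearranging gives the reaction functions q_D = (237 - q_E)/2 and q_E = (245 - q_D)/2.
Substituting one into the other gives q_D = 229/3 and q_E = 253/3.
Total output Q = 482/3, so price P = 344 - 482/3 = 550/3.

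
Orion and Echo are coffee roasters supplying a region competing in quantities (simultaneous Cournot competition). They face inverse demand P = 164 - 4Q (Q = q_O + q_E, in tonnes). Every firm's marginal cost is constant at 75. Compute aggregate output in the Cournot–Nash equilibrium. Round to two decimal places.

14.83

Each firm earns π_i = (164 - 4Q)q_i - 75q_i.
Setting ∂π_i/∂q_i = 0 with rivals' quantities fixed: 89 - 8q_i - 4q_j = 0.
By symmetry each firm produces the same amount; substituting q_j = q_i yields q_i = 89/12.
Total output Q = 89/12 + 89/12 = 89/6.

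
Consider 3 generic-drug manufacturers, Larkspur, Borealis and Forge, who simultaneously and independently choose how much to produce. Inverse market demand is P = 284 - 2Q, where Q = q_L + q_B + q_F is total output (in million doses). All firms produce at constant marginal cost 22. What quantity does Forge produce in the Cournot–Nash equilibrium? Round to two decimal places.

32.75

A representative firm's profit is π_i = q_i(284 - 2Q) - 22q_i.
First-order condition (treating rivals' output as given): 262 - 4q_i - 2·Σ_{j≠i} q_j = 0.
With identical firms every q_j equals q_i, so Σ_{j≠i} q_j = 2q_i and 262 = 8q_i, giving q_i = 131/4.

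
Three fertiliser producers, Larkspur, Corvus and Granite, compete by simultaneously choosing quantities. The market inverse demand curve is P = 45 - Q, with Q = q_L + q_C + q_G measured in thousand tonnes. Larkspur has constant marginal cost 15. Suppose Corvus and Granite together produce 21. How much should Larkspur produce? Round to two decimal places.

With rivals' combined output fixed at 21, Larkspur's profit is π_L = (45 - 21 - q_L)q_L - (15q_L) = (24 - q_L)q_L - (15q_L).
∂π_L/∂q_L = 9 - 2q_L = 0, so q_L = 9/2.

4.50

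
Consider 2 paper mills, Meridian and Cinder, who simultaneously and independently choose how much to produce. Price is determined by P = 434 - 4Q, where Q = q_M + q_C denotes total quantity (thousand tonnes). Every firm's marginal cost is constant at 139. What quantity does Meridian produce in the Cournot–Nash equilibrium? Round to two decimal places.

24.58

A representative firm's profit is π_i = q_i(434 - 4Q) - 139q_i.
Setting ∂π_i/∂q_i = 0 with rivals' quantities fixed: 295 - 8q_i - 4q_j = 0.
With identical firms every q_j equals q_i, so q_j = q_i and 295 = 12q_i, giving q_i = 295/12.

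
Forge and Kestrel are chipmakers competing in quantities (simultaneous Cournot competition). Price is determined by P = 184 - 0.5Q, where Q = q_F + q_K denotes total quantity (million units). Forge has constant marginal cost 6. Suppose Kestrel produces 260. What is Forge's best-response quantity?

With the rival's output fixed at 260, Forge's profit is π_F = (184 - (1/2)·260 - (1/2)q_F)q_F - (6q_F) = (54 - (1/2)q_F)q_F - (6q_F).
∂π_F/∂q_F = 48 - q_F = 0, so q_F = 48.

48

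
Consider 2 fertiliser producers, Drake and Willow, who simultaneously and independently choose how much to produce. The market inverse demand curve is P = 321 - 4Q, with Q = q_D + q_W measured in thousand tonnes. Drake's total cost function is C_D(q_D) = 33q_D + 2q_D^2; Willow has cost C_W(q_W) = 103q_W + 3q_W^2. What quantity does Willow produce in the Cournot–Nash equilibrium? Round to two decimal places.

9.63

Drake's profit: π_D = (321 - 4Q)q_D - (33q_D + 2q_D²). Setting ∂π_D/∂q_D = 0: 288 - 12q_D - 4(q_W) = 0.
Willow's first-order condition: 218 - 14q_W - 4(q_D) = 0.
Best responses: q_D = (288 - 4q_W)/12, q_W = (218 - 4q_D)/14.
Substituting one into the other gives q_D = 395/19 and q_W = 183/19.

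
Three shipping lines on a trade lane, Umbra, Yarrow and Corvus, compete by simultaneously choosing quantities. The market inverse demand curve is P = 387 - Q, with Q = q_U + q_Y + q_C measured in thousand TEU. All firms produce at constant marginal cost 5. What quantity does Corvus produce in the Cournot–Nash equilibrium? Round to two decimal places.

Each firm earns π_i = (387 - Q)q_i - 5q_i.
First-order condition (treating rivals' output as given): 382 - 2q_i - Σ_{j≠i} q_j = 0.
With identical firms every q_j equals q_i, so Σ_{j≠i} q_j = 2q_i and 382 = 4q_i, giving q_i = 191/2.

95.50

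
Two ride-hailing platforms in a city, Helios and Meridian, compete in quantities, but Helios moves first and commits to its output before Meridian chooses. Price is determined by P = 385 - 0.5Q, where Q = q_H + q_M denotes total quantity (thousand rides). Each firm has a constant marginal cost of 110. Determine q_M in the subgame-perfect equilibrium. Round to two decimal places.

The follower Meridian best-responds to any q_H: π_M = (385 - 0.5Q)q_M - 110q_M.
Follower FOC: 275 - (1/2)q_H - q_M = 0, so q_M(q_H) = (275 - (1/2)q_H).
The leader anticipates this reaction. Substituting into P = 385 - 0.5Q gives P = 495/2 - (1/4)q_H, so π_H = (495/2 - (1/4)q_H)q_H - 110q_H.
Maximising: ∂π_H/∂q_H = 275/2 - (1/2)q_H = 0, giving q_H = 275.
Then q_M = (275 - (1/2)·275) = 275/2.

137.50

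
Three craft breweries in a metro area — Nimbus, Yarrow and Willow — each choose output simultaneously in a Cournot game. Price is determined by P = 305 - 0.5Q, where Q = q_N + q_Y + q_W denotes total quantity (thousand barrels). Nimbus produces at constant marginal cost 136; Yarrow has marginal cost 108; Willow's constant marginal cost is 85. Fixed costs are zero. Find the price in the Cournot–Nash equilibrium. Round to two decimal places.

Nimbus's profit: π_N = (305 - 0.5Q)q_N - (136q_N). Setting ∂π_N/∂q_N = 0: 169 - q_N - (1/2)(q_Y + q_W) = 0.
Yarrow's profit: π_Y = (305 - 0.5Q)q_Y - (108q_Y). Setting ∂π_Y/∂q_Y = 0: 197 - q_Y - (1/2)(q_N + q_W) = 0.
Willow's first-order condition: 220 - q_W - (1/2)(q_N + q_Y) = 0.
Adding the 3 first-order conditions: 586 − 2Q = 0, so Q = 293.
Back-substituting: q_N = (169 − 293/2)/(1/2) = 45, q_Y = (197 − 293/2)/(1/2) = 101, q_W = (220 − 293/2)/(1/2) = 147.
Total output Q = 293, so price P = 305 - (1/2)·293 = 317/2.

158.50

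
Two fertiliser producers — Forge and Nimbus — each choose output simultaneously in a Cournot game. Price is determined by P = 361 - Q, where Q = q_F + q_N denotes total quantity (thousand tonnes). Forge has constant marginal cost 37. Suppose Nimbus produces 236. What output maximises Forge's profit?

With the rival's output fixed at 236, Forge's profit is π_F = (361 - 236 - q_F)q_F - (37q_F) = (125 - q_F)q_F - (37q_F).
∂π_F/∂q_F = 88 - 2q_F = 0, so q_F = 44.

44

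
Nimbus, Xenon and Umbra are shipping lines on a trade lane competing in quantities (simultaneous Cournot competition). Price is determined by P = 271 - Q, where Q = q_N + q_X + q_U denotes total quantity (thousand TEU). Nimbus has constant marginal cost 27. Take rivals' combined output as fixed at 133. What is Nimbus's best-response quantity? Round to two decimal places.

55.50

With rivals' combined output fixed at 133, Nimbus's profit is π_N = (271 - 133 - q_N)q_N - (27q_N) = (138 - q_N)q_N - (27q_N).
∂π_N/∂q_N = 111 - 2q_N = 0, so q_N = 111/2.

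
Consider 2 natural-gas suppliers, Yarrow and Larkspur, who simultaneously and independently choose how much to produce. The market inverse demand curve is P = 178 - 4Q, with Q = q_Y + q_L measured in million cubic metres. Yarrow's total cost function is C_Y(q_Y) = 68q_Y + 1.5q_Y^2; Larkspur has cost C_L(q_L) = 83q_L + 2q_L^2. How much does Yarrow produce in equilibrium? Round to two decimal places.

Yarrow's profit: π_Y = (178 - 4Q)q_Y - (68q_Y + (3/2)q_Y²). Setting ∂π_Y/∂q_Y = 0: 110 - 11q_Y - 4(q_L) = 0.
Larkspur's profit: π_L = (178 - 4Q)q_L - (83q_L + 2q_L²). Setting ∂π_L/∂q_L = 0: 95 - 12q_L - 4(q_Y) = 0.
Rearranging gives the reaction functions q_Y = (110 - 4q_L)/11 and q_L = (95 - 4q_Y)/12.
Solving the pair: q_Y = 235/29, q_L = 605/116.

8.10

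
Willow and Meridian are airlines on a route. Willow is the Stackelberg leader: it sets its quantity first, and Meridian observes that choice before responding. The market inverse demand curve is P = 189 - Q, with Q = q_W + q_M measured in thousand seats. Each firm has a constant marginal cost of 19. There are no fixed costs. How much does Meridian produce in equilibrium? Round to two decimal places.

42.50

Solve by backward induction. Given q_W, the follower Meridian maximises π_M = (189 - q_W - q_M)q_M - 19q_M.
Follower FOC: 170 - q_W - 2q_M = 0, so q_M(q_W) = (170 - q_W)/2.
The leader anticipates this reaction. Substituting into P = 189 - Q gives P = 104 - (1/2)q_W, so π_W = (104 - (1/2)q_W)q_W - 19q_W.
Maximising: ∂π_W/∂q_W = 85 - q_W = 0, giving q_W = 85.
Then q_M = (170 - 85)/2 = 85/2.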